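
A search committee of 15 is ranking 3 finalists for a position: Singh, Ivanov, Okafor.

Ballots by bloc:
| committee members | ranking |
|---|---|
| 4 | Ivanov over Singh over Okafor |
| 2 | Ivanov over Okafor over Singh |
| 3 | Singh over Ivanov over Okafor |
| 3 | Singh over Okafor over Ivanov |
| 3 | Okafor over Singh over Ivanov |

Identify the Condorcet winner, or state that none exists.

Head-to-head results (15 committee members):
Singh vs Ivanov: 9 to 6, Singh.
Singh vs Okafor: Singh preferred on 4+3+3 = 10 ballots; Singh wins 10–5.
Ivanov vs Okafor: Ivanov preferred on 4+2+3 = 9 ballots; Ivanov wins 9–6.
Singh wins every pairwise contest, so Singh is the Condorcet winner.

Singh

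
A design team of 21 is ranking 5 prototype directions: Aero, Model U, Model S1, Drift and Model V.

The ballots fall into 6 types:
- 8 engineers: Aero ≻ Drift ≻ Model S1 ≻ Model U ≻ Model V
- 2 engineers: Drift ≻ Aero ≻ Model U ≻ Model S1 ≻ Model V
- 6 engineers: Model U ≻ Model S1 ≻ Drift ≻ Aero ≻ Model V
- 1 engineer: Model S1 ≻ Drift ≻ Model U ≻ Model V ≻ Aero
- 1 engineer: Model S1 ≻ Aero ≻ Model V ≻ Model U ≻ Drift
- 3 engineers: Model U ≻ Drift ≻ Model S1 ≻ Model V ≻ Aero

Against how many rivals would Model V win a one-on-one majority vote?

0

Model V against each rival (21 engineers):
Model V vs Aero: Aero wins 17–4.
Model V vs Model U: Model U wins 20–1.
Model V vs Model S1: 0 to 21, Model S1.
Model V vs Drift: Model V is ranked higher on 1 ballot, Drift on 20. Drift wins 20–1.
Model V beats no one; loses to Aero, Model U, Model S1, Drift — 0 pairwise wins.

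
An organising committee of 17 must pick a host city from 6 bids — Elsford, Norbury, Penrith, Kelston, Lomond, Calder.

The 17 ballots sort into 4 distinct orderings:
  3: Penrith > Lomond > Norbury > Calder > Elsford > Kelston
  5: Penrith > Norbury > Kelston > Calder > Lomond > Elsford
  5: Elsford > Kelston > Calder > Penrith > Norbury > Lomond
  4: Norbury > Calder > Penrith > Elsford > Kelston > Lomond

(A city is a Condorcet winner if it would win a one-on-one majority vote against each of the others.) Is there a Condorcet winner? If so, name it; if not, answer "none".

Pairwise majorities:
Elsford vs Norbury: 5 for Elsford, 12 for Norbury — Norbury by 12–5.
Elsford vs Penrith: 5 for Elsford, 12 for Penrith — Penrith by 12–5.
Elsford vs Kelston: Elsford is ranked higher on 3+5+4 = 12 ballots, Kelston on 5. Elsford wins 12–5.
Elsford–Lomond: Elsford 9–8.
Elsford vs Calder: Calder wins 12–5.
Norbury–Penrith: Penrith 13–4.
Norbury–Kelston: Norbury 12–5.
Norbury vs Lomond: Norbury wins 14–3.
Norbury vs Calder: Norbury, 12–5.
Penrith vs Kelston: Penrith wins 12–5.
Penrith–Lomond: Penrith 17–0.
Penrith vs Calder: 8 to 9, Calder.
Kelston vs Lomond: 14 to 3, Kelston.
Kelston vs Calder: 5+5 = 10 for Kelston, 7 for Calder — Kelston by 10–7.
Lomond vs Calder: Lomond preferred on 3 ballots; Calder wins 14–3.
Each city drops at least one matchup (Elsford loses to Norbury; Norbury loses to Penrith; Penrith loses to Calder; Kelston loses to Elsford; Lomond loses to Elsford; Calder loses to Norbury); the cycle Elsford → Kelston → Calder → Elsford rules out a Condorcet winner.

none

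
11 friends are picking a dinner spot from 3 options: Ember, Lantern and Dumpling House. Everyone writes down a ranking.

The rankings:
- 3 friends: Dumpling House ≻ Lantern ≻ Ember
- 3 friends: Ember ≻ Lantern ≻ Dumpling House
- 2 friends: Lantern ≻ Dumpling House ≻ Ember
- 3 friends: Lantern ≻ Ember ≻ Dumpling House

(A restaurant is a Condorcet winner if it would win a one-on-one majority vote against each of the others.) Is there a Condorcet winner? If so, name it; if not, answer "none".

Check each pair by majority over 11 ballots:
Ember vs Lantern: 3 for Ember, 8 for Lantern — Lantern by 8–3.
Ember vs Dumpling House: 3+3 = 6 for Ember, 5 for Dumpling House — Ember by 6–5.
Lantern vs Dumpling House: 3+2+3 = 8 for Lantern, 3 for Dumpling House — Lantern by 8–3.
Lantern defeats every rival head-to-head and is the Condorcet winner.

Lantern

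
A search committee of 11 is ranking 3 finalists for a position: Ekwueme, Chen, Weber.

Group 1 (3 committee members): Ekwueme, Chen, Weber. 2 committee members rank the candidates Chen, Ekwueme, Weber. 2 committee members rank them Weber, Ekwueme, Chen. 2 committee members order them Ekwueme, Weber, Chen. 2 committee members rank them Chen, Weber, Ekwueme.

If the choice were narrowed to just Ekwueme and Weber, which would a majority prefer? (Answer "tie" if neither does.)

Ballots ranking Ekwueme above Weber: 3 + 2 + 2 = 7.
Ballots ranking Weber above Ekwueme: 11 − 7 = 4.
Ekwueme wins the head-to-head 7–4.

Ekwueme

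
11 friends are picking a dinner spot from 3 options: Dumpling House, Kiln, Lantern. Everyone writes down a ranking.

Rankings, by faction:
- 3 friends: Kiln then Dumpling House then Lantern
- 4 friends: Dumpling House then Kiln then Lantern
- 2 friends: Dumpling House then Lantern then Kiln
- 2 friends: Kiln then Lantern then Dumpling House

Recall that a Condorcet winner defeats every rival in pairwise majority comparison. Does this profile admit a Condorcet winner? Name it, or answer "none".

Pairwise majorities:
Dumpling House vs Kiln: Dumpling House wins 6–5.
Dumpling House vs Lantern: Dumpling House, 9–2.
Kiln vs Lantern: 9 to 2, Kiln.
Dumpling House defeats every rival head-to-head and is the Condorcet winner.

Dumpling House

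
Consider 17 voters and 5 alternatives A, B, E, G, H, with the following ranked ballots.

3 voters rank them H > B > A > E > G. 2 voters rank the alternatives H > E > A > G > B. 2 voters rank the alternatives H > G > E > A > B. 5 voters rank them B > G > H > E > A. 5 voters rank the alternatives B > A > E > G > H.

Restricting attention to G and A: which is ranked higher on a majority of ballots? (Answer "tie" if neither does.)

Ballots ranking G above A: 2 + 5 = 7.
Ballots ranking A above G: 17 − 7 = 10.
A wins the head-to-head 10–7.

A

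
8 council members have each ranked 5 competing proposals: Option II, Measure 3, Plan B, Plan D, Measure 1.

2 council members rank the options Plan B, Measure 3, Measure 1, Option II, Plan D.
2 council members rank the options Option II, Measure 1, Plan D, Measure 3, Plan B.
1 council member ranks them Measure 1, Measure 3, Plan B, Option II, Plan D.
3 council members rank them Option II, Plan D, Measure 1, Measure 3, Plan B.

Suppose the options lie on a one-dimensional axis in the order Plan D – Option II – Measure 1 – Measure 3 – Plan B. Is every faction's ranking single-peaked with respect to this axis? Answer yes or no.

Axis positions: Plan D=1, Option II=2, Measure 1=3, Measure 3=4, Plan B=5.
Faction 1 (peak Plan B at position 5): ranking walks positions 5-4-3-2-1, expanding outward from the peak — single-peaked.
Faction 2 (peak Option II at position 2): ranking walks positions 2-3-1-4-5, expanding outward from the peak — single-peaked.
Faction 3 (peak Measure 1 at position 3): ranking walks positions 3-4-5-2-1, expanding outward from the peak — single-peaked.
Faction 4 (peak Option II at position 2): ranking walks positions 2-1-3-4-5, expanding outward from the peak — single-peaked.
Every ranking is single-peaked on this axis.

yes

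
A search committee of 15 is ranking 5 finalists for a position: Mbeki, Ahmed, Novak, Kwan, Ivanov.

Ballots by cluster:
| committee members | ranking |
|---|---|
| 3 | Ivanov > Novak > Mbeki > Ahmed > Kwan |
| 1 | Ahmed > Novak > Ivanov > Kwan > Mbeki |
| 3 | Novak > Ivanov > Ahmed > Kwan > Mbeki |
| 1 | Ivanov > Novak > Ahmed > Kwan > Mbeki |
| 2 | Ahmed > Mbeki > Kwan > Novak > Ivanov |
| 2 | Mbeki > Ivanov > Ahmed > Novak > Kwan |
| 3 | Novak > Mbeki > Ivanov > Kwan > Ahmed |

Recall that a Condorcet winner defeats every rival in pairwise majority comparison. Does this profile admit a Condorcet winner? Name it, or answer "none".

Head-to-head results (15 committee members):
Mbeki vs Ahmed: 8 to 7, Mbeki.
Mbeki vs Novak: 2+2 = 4 for Mbeki, 11 for Novak — Novak by 11–4.
Mbeki vs Kwan: 10 to 5, Mbeki.
Mbeki vs Ivanov: Mbeki is ranked higher on 2+2+3 = 7 ballots, Ivanov on 8. Ivanov wins 8–7.
Ahmed vs Novak: Ahmed preferred on 1+2+2 = 5 ballots; Novak wins 10–5.
Ahmed vs Kwan: 3+1+3+1+2+2 = 12 for Ahmed, 3 for Kwan — Ahmed by 12–3.
Ahmed vs Ivanov: Ahmed preferred on 1+2 = 3 ballots; Ivanov wins 12–3.
Novak vs Kwan: Novak preferred on 3+1+3+1+2+3 = 13 ballots; Novak wins 13–2.
Novak vs Ivanov: 9 to 6, Novak.
Kwan vs Ivanov: 2 to 13, Ivanov.
Novak beats each of Mbeki, Ahmed, Kwan, Ivanov — Novak is the Condorcet winner.

Novak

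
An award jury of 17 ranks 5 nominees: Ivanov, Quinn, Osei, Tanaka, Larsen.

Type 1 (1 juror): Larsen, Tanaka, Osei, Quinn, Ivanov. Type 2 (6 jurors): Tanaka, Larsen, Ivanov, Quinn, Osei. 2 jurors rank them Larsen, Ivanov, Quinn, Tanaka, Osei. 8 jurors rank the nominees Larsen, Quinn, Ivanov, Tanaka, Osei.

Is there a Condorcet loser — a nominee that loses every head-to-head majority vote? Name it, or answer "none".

Head-to-head results (17 jurors):
Ivanov–Quinn: Quinn 9–8.
Ivanov vs Osei: 16 to 1, Ivanov.
Ivanov vs Tanaka: Ivanov preferred on 2+8 = 10 ballots; Ivanov wins 10–7.
Ivanov–Larsen: Larsen 17–0.
Quinn vs Osei: 16 to 1, Quinn.
Quinn–Tanaka: Quinn 10–7.
Quinn vs Larsen: 0 to 17, Larsen.
Osei–Tanaka: Tanaka 17–0.
Osei vs Larsen: Larsen wins 17–0.
Tanaka–Larsen: Larsen 11–6.
Osei loses to every other nominee — it is the Condorcet loser.

Osei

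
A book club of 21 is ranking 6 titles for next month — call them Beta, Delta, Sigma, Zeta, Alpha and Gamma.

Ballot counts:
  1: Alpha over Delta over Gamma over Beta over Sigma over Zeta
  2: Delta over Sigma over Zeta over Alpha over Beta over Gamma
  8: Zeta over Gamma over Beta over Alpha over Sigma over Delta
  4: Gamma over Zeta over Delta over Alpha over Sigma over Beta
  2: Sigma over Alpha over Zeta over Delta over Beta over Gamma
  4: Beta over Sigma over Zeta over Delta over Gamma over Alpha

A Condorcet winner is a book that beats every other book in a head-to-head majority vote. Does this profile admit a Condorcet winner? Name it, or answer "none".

Head-to-head results (21 members):
Beta vs Delta: Beta preferred on 8+4 = 12 ballots; Beta wins 12–9.
Beta vs Sigma: Beta preferred on 1+8+4 = 13 ballots; Beta wins 13–8.
Beta vs Zeta: Beta is ranked higher on 1+4 = 5 ballots, Zeta on 16. Zeta wins 16–5.
Beta vs Alpha: 12 to 9, Beta.
Beta vs Gamma: Beta is ranked higher on 2+2+4 = 8 ballots, Gamma on 13. Gamma wins 13–8.
Delta vs Sigma: Delta preferred on 1+2+4 = 7 ballots; Sigma wins 14–7.
Delta vs Zeta: Delta is ranked higher on 1+2 = 3 ballots, Zeta on 18. Zeta wins 18–3.
Delta vs Alpha: Delta is ranked higher on 2+4+4 = 10 ballots, Alpha on 11. Alpha wins 11–10.
Delta vs Gamma: 1+2+2+4 = 9 for Delta, 12 for Gamma — Gamma by 12–9.
Sigma vs Zeta: Sigma is ranked higher on 1+2+2+4 = 9 ballots, Zeta on 12. Zeta wins 12–9.
Sigma vs Alpha: Sigma is ranked higher on 2+2+4 = 8 ballots, Alpha on 13. Alpha wins 13–8.
Sigma vs Gamma: 8 to 13, Gamma.
Zeta vs Alpha: Zeta is ranked higher on 2+8+4+4 = 18 ballots, Alpha on 3. Zeta wins 18–3.
Zeta vs Gamma: 2+8+2+4 = 16 for Zeta, 5 for Gamma — Zeta by 16–5.
Alpha vs Gamma: 5 to 16, Gamma.
Zeta defeats every rival head-to-head and is the Condorcet winner.

Zeta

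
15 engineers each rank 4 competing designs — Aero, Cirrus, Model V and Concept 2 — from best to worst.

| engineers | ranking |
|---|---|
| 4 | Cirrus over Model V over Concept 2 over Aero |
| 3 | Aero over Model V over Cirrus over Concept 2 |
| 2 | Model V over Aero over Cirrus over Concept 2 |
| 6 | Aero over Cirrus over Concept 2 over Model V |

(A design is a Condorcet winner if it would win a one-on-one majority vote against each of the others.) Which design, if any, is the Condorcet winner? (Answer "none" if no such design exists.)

Pairwise majorities:
Aero vs Cirrus: Aero, 11–4.
Aero vs Model V: Aero wins 9–6.
Aero vs Concept 2: Aero, 11–4.
Cirrus–Model V: Cirrus 10–5.
Cirrus–Concept 2: Cirrus 15–0.
Model V vs Concept 2: Model V wins 9–6.
Only Aero has no losses; Aero is the Condorcet winner.

Aero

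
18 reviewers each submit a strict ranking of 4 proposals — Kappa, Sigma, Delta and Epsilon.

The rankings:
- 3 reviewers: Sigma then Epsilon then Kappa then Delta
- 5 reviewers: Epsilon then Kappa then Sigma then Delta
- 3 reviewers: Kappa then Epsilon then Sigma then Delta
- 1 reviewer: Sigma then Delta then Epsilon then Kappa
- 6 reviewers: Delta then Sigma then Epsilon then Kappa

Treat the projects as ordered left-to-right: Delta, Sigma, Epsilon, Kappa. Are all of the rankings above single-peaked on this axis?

Axis positions: Delta=1, Sigma=2, Epsilon=3, Kappa=4.
Ballot type 1 (peak Sigma at position 2): ranking walks positions 2-3-4-1, expanding outward from the peak — single-peaked.
Ballot type 2 (peak Epsilon at position 3): ranking walks positions 3-4-2-1, expanding outward from the peak — single-peaked.
Ballot type 3 (peak Kappa at position 4): ranking walks positions 4-3-2-1, expanding outward from the peak — single-peaked.
Ballot type 4 (peak Sigma at position 2): ranking walks positions 2-1-3-4, expanding outward from the peak — single-peaked.
Ballot type 5 (peak Delta at position 1): ranking walks positions 1-2-3-4, expanding outward from the peak — single-peaked.
Every ranking is single-peaked on this axis.

yes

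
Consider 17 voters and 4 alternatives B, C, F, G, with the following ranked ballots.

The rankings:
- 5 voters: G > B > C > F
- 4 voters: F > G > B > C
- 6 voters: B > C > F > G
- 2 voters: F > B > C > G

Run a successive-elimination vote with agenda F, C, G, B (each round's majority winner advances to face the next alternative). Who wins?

Round 1: F vs C — 6–11, C advances.
Round 2: C vs G — 8–9, G advances.
Round 3: G vs B — 9–8, G advances.
The agenda winner is G.

G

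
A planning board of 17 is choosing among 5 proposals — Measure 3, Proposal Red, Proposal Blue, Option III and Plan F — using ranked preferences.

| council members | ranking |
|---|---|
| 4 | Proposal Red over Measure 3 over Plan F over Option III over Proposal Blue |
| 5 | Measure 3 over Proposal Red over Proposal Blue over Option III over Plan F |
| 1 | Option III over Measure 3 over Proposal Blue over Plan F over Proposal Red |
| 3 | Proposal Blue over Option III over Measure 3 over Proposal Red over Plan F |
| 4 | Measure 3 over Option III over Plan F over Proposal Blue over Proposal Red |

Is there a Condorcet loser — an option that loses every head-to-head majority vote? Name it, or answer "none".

Head-to-head results (17 council members):
Measure 3 vs Proposal Red: Measure 3 is ranked higher on 5+1+3+4 = 13 ballots, Proposal Red on 4. Measure 3 wins 13–4.
Measure 3 vs Proposal Blue: 4+5+1+4 = 14 for Measure 3, 3 for Proposal Blue — Measure 3 by 14–3.
Measure 3 vs Option III: 13 to 4, Measure 3.
Measure 3 vs Plan F: Measure 3 is ranked higher on 4+5+1+3+4 = 17 ballots, Plan F on 0. Measure 3 wins 17–0.
Proposal Red–Proposal Blue: Proposal Red 9–8.
Proposal Red vs Option III: Proposal Red preferred on 4+5 = 9 ballots; Proposal Red wins 9–8.
Proposal Red–Plan F: Proposal Red 12–5.
Proposal Blue vs Option III: 8 to 9, Option III.
Proposal Blue vs Plan F: 9 to 8, Proposal Blue.
Option III vs Plan F: Option III is ranked higher on 5+1+3+4 = 13 ballots, Plan F on 4. Option III wins 13–4.
Only Plan F has no wins; Plan F is the Condorcet loser.

Plan F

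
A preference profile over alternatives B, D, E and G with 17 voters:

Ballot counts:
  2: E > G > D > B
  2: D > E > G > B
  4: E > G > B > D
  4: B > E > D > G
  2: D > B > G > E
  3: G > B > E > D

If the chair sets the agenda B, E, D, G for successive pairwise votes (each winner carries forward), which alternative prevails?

Round 1: B vs E — 9–8, B advances.
Round 2: B vs D — 11–6, B advances.
Round 3: B vs G — 6–11, G advances.
G survives the agenda.

G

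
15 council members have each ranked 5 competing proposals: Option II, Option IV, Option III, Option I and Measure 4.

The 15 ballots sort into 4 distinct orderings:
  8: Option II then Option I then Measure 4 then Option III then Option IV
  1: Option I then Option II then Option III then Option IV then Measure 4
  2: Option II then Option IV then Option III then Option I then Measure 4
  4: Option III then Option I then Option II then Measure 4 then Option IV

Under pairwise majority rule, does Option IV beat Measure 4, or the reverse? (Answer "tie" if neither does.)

Ballots ranking Option IV above Measure 4: 1 + 2 = 3.
Ballots ranking Measure 4 above Option IV: 15 − 3 = 12.
Measure 4 wins the head-to-head 12–3.

Measure 4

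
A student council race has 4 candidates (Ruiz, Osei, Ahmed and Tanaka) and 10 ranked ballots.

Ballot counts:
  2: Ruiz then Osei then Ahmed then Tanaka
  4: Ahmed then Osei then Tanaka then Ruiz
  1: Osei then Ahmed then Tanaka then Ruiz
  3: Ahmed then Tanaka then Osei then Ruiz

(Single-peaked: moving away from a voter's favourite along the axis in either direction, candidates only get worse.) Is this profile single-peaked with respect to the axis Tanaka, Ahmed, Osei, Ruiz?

yes

Axis positions: Tanaka=1, Ahmed=2, Osei=3, Ruiz=4.
Faction 1 (peak Ruiz at position 4): ranking walks positions 4-3-2-1, expanding outward from the peak — single-peaked.
Faction 2 (peak Ahmed at position 2): ranking walks positions 2-3-1-4, expanding outward from the peak — single-peaked.
Faction 3 (peak Osei at position 3): ranking walks positions 3-2-1-4, expanding outward from the peak — single-peaked.
Faction 4 (peak Ahmed at position 2): ranking walks positions 2-1-3-4, expanding outward from the peak — single-peaked.
Every ranking is single-peaked on this axis.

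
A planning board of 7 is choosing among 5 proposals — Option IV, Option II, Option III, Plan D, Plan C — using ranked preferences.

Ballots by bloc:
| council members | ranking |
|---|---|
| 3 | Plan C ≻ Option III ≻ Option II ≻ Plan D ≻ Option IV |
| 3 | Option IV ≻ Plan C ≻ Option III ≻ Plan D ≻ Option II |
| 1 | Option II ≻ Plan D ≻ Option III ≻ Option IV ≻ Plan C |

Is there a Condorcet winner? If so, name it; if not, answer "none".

Pairwise majorities:
Option IV vs Option II: 3 for Option IV, 4 for Option II — Option II by 4–3.
Option IV vs Option III: 3 for Option IV, 4 for Option III — Option III by 4–3.
Option IV vs Plan D: 3 for Option IV, 4 for Plan D — Plan D by 4–3.
Option IV vs Plan C: 3+1 = 4 for Option IV, 3 for Plan C — Option IV by 4–3.
Option II vs Option III: Option II preferred on 1 ballot; Option III wins 6–1.
Option II vs Plan D: Option II preferred on 3+1 = 4 ballots; Option II wins 4–3.
Option II vs Plan C: 1 to 6, Plan C.
Option III vs Plan D: 3+3 = 6 for Option III, 1 for Plan D — Option III by 6–1.
Option III vs Plan C: Option III preferred on 1 ballot; Plan C wins 6–1.
Plan D vs Plan C: 1 to 6, Plan C.
No option is unbeaten: Option IV loses to Option II; Option II loses to Option III; Option III loses to Plan C; Plan D loses to Option II; Plan C loses to Option IV. In particular Option IV → Plan C → Option II → Option IV is a majority cycle — no Condorcet winner exists.

none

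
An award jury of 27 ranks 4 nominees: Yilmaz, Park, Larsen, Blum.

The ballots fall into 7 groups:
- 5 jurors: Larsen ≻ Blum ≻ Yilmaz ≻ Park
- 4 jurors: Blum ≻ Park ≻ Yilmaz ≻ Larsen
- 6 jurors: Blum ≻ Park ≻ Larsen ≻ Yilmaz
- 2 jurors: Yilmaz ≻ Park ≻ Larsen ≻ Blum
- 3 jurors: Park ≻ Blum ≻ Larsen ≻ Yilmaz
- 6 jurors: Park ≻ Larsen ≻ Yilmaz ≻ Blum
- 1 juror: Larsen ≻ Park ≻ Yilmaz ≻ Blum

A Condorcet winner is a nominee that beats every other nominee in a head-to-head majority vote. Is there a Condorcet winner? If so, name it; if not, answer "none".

none

Head-to-head results (27 jurors):
Yilmaz–Park: Park 20–7.
Yilmaz–Larsen: Larsen 21–6.
Yilmaz vs Blum: Blum, 18–9.
Park–Larsen: Park 21–6.
Park vs Blum: Blum wins 15–12.
Larsen vs Blum: Larsen wins 14–13.
Each nominee drops at least one matchup (Yilmaz loses to Park; Park loses to Blum; Larsen loses to Park; Blum loses to Larsen); the cycle Park > Larsen > Blum > Park rules out a Condorcet winner.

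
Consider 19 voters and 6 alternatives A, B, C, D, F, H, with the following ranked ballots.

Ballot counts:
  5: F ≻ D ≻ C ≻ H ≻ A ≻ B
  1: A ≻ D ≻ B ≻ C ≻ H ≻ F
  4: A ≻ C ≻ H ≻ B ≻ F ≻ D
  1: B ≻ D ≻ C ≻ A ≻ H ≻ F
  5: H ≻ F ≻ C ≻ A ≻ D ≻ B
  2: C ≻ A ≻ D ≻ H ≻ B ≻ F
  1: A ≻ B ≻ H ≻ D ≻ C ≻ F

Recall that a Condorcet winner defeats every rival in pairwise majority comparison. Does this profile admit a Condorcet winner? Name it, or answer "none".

Check each pair by majority over 19 ballots:
A–B: A 18–1.
A vs C: C, 13–6.
A–D: A 13–6.
A–F: F 10–9.
A vs H: H, 10–9.
B vs C: C, 16–3.
B–D: D 13–6.
B vs F: F wins 10–9.
B vs H: H wins 16–3.
C–D: C 11–8.
C–F: F 10–9.
C–H: C 13–6.
D–F: F 14–5.
D–H: H 10–9.
F vs H: H, 14–5.
No alternative is unbeaten: A loses to C; B loses to A; C loses to F; D loses to A; F loses to H; H loses to C. In particular C → H → F → C is a majority cycle — no Condorcet winner exists.

none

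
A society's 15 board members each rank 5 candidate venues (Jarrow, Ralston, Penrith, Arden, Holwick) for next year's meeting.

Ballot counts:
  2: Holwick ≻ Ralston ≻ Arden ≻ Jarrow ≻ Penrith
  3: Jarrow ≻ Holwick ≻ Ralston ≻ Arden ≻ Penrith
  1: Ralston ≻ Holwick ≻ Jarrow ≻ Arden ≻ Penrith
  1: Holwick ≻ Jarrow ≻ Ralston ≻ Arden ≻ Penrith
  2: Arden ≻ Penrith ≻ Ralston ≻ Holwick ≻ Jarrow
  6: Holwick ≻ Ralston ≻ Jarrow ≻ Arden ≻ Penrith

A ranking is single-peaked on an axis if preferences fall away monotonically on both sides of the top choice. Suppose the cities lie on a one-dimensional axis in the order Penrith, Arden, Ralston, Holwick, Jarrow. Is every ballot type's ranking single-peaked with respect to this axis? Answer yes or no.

Axis positions: Penrith=1, Arden=2, Ralston=3, Holwick=4, Jarrow=5.
Ballot type 1 (peak Holwick at position 4): ranking walks positions 4-3-2-5-1, expanding outward from the peak — single-peaked.
Ballot type 2 (peak Jarrow at position 5): ranking walks positions 5-4-3-2-1, expanding outward from the peak — single-peaked.
Ballot type 3 (peak Ralston at position 3): ranking walks positions 3-4-5-2-1, expanding outward from the peak — single-peaked.
Ballot type 4 (peak Holwick at position 4): ranking walks positions 4-5-3-2-1, expanding outward from the peak — single-peaked.
Ballot type 5 (peak Arden at position 2): ranking walks positions 2-1-3-4-5, expanding outward from the peak — single-peaked.
Ballot type 6 (peak Holwick at position 4): ranking walks positions 4-3-5-2-1, expanding outward from the peak — single-peaked.
Every ranking is single-peaked on this axis.

yes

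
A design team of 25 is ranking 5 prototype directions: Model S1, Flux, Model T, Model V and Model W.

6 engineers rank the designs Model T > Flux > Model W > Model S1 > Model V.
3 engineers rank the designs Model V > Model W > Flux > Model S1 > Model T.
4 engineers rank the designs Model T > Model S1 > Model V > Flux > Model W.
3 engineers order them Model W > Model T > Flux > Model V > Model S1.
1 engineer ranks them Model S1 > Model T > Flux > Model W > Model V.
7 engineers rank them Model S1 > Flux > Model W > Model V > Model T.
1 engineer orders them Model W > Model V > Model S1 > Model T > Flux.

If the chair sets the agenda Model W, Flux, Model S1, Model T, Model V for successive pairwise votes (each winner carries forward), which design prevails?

Model T

Round 1: Model W vs Flux — 7–18, Flux advances.
Round 2: Flux vs Model S1 — 12–13, Model S1 advances.
Round 3: Model S1 vs Model T — 12–13, Model T advances.
Round 4: Model T vs Model V — 14–11, Model T advances.
Model T survives the agenda.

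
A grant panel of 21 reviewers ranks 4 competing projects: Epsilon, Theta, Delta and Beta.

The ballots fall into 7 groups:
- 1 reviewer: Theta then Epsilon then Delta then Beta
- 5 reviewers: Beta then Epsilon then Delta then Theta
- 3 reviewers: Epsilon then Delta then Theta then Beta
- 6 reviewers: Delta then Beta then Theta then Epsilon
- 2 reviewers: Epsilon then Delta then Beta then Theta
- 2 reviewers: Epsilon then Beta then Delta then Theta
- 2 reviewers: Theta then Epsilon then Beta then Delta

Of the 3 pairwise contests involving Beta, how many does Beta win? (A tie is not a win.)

2

Beta against each rival (21 reviewers):
Beta vs Epsilon: 11 to 10, Beta.
Beta vs Theta: Beta, 15–6.
Beta vs Delta: Beta preferred on 5+2+2 = 9 ballots; Delta wins 12–9.
Beta beats Epsilon, Theta; loses to Delta — 2 pairwise wins.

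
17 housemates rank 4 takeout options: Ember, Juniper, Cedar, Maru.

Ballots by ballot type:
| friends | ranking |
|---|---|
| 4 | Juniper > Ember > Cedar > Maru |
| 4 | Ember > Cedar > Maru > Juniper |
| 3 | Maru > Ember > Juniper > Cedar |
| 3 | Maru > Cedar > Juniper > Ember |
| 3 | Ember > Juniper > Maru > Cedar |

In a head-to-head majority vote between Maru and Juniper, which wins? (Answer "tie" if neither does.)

Ballots ranking Maru above Juniper: 4 + 3 + 3 = 10.
Ballots ranking Juniper above Maru: 17 − 10 = 7.
Maru wins the head-to-head 10–7.

Maru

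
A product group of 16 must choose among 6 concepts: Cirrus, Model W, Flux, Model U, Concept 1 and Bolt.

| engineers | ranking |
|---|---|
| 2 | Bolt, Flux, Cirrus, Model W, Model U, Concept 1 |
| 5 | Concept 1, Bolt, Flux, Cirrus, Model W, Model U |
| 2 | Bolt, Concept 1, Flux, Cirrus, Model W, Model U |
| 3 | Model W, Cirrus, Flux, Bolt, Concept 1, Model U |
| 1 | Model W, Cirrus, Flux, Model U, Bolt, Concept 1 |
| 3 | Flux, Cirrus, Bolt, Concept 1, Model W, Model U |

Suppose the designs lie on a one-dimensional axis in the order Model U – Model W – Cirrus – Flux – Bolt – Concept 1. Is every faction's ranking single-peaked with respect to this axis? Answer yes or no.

Axis positions: Model U=1, Model W=2, Cirrus=3, Flux=4, Bolt=5, Concept 1=6.
Faction 1 (peak Bolt at position 5): ranking walks positions 5-4-3-2-1-6, expanding outward from the peak — single-peaked.
Faction 2 (peak Concept 1 at position 6): ranking walks positions 6-5-4-3-2-1, expanding outward from the peak — single-peaked.
Faction 3 (peak Bolt at position 5): ranking walks positions 5-6-4-3-2-1, expanding outward from the peak — single-peaked.
Faction 4 (peak Model W at position 2): ranking walks positions 2-3-4-5-6-1, expanding outward from the peak — single-peaked.
Faction 5 (peak Model W at position 2): ranking walks positions 2-3-4-1-5-6, expanding outward from the peak — single-peaked.
Faction 6 (peak Flux at position 4): ranking walks positions 4-3-5-6-2-1, expanding outward from the peak — single-peaked.
Every ranking is single-peaked on this axis.

yes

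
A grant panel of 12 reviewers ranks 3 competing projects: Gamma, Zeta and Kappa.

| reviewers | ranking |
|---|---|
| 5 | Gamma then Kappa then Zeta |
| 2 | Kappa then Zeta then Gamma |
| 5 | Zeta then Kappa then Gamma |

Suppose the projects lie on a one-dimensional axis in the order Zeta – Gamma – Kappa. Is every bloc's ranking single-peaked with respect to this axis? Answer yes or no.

no

Axis positions: Zeta=1, Gamma=2, Kappa=3.
Bloc 1 (peak Gamma at position 2): ranking walks positions 2-3-1, expanding outward from the peak — single-peaked.
Bloc 2: ranking walks positions 3-1-2; Zeta is ranked above Gamma even though Gamma lies between Zeta and the peak Kappa on the axis — preferences dip and rise again. Not single-peaked.
Bloc 3: ranking walks positions 1-3-2; Kappa is ranked above Gamma even though Gamma lies between Kappa and the peak Zeta on the axis — preferences dip and rise again. Not single-peaked.
Bloc 2 violates single-peakedness, so the profile is not single-peaked on this axis.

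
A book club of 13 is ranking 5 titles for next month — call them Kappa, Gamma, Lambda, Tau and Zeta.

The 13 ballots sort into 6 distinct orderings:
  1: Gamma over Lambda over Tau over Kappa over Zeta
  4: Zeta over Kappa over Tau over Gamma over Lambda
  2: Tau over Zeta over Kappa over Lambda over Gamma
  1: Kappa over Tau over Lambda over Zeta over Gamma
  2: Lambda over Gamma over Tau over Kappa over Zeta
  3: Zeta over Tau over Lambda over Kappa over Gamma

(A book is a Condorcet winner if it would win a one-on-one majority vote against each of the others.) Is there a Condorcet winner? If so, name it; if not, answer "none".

Zeta

Pairwise majorities:
Kappa vs Gamma: 10 to 3, Kappa.
Kappa vs Lambda: Kappa preferred on 4+2+1 = 7 ballots; Kappa wins 7–6.
Kappa vs Tau: 5 to 8, Tau.
Kappa vs Zeta: 4 to 9, Zeta.
Gamma vs Lambda: Gamma preferred on 1+4 = 5 ballots; Lambda wins 8–5.
Gamma vs Tau: 3 to 10, Tau.
Gamma vs Zeta: 3 to 10, Zeta.
Lambda vs Tau: 3 to 10, Tau.
Lambda vs Zeta: 1+1+2 = 4 for Lambda, 9 for Zeta — Zeta by 9–4.
Tau vs Zeta: 6 to 7, Zeta.
Zeta beats each of Kappa, Gamma, Lambda, Tau — Zeta is the Condorcet winner.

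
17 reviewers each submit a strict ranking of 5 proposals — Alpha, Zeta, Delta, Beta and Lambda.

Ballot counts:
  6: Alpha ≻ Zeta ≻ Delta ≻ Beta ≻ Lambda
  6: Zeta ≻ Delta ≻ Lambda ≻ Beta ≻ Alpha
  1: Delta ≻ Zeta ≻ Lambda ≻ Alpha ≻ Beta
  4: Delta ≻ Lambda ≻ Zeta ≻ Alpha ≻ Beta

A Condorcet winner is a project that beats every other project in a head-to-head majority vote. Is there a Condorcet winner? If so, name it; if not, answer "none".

Zeta

Pairwise majorities:
Alpha vs Zeta: Zeta, 11–6.
Alpha vs Delta: Delta, 11–6.
Alpha vs Beta: Alpha, 11–6.
Alpha vs Lambda: Lambda, 11–6.
Zeta vs Delta: Zeta, 12–5.
Zeta vs Beta: Zeta wins 17–0.
Zeta–Lambda: Zeta 13–4.
Delta vs Beta: Delta, 17–0.
Delta vs Lambda: Delta wins 17–0.
Beta–Lambda: Lambda 11–6.
Zeta defeats every rival head-to-head and is the Condorcet winner.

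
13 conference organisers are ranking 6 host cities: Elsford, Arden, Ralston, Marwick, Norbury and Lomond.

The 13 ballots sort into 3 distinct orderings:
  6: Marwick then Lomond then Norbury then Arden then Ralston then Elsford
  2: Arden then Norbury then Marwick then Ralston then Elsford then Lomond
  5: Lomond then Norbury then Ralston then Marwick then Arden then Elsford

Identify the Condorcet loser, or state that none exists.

Elsford

Head-to-head results (13 organisers):
Elsford vs Arden: Arden wins 13–0.
Elsford vs Ralston: Ralston, 13–0.
Elsford vs Marwick: Marwick, 13–0.
Elsford–Norbury: Norbury 13–0.
Elsford vs Lomond: 2 to 11, Lomond.
Arden vs Ralston: 8 to 5, Arden.
Arden–Marwick: Marwick 11–2.
Arden vs Norbury: 2 to 11, Norbury.
Arden vs Lomond: Arden preferred on 2 ballots; Lomond wins 11–2.
Ralston vs Marwick: 5 for Ralston, 8 for Marwick — Marwick by 8–5.
Ralston vs Norbury: 0 to 13, Norbury.
Ralston vs Lomond: Lomond, 11–2.
Marwick vs Norbury: Norbury wins 7–6.
Marwick vs Lomond: 6+2 = 8 for Marwick, 5 for Lomond — Marwick by 8–5.
Norbury vs Lomond: Lomond wins 11–2.
Elsford loses to every other city — it is the Condorcet loser.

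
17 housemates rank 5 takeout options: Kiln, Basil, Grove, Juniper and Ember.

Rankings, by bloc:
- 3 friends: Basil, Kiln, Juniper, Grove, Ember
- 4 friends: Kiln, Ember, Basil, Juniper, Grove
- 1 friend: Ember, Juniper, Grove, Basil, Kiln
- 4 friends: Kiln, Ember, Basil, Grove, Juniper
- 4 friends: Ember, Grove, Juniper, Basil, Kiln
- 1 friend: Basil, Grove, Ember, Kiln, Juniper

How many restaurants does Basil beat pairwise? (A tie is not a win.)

Basil against each rival (17 friends):
Basil–Kiln: Basil 9–8.
Basil vs Grove: 3+4+4+1 = 12 for Basil, 5 for Grove — Basil by 12–5.
Basil vs Juniper: 3+4+4+1 = 12 for Basil, 5 for Juniper — Basil by 12–5.
Basil vs Ember: 4 to 13, Ember.
Basil beats Kiln, Grove, Juniper; loses to Ember — 3 pairwise wins.

3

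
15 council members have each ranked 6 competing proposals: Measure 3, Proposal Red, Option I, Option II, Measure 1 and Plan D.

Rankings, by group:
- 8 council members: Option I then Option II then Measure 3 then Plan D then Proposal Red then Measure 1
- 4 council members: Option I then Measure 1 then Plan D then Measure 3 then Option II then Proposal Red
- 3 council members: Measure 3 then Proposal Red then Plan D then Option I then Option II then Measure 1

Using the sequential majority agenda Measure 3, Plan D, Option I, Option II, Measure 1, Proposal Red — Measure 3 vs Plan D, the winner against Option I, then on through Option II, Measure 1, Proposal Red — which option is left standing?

Option I

Round 1: Measure 3 vs Plan D — 11–4, Measure 3 advances.
Round 2: Measure 3 vs Option I — 3–12, Option I advances.
Round 3: Option I vs Option II — 15–0, Option I advances.
Round 4: Option I vs Measure 1 — 15–0, Option I advances.
Round 5: Option I vs Proposal Red — 12–3, Option I advances.
The agenda winner is Option I.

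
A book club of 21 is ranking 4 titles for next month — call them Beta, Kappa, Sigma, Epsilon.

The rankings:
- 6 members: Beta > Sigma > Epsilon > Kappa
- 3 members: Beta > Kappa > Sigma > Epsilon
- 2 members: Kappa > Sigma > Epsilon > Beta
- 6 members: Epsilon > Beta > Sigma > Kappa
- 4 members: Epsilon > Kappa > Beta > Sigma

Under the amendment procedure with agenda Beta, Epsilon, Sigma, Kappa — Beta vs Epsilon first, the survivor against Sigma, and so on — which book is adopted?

Sigma

Round 1: Beta vs Epsilon — 9–12, Epsilon advances.
Round 2: Epsilon vs Sigma — 10–11, Sigma advances.
Round 3: Sigma vs Kappa — 12–9, Sigma advances.
The agenda winner is Sigma.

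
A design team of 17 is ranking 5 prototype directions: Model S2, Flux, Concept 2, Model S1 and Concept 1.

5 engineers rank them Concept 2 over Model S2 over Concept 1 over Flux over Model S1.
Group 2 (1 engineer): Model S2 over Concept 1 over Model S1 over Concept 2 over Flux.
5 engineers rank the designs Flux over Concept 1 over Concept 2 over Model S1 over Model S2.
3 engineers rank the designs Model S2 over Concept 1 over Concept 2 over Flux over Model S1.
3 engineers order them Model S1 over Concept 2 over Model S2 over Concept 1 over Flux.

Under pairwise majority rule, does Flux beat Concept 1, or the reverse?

Concept 1

Ballots ranking Flux above Concept 1: 5.
Ballots ranking Concept 1 above Flux: 17 − 5 = 12.
Concept 1 wins the head-to-head 12–5.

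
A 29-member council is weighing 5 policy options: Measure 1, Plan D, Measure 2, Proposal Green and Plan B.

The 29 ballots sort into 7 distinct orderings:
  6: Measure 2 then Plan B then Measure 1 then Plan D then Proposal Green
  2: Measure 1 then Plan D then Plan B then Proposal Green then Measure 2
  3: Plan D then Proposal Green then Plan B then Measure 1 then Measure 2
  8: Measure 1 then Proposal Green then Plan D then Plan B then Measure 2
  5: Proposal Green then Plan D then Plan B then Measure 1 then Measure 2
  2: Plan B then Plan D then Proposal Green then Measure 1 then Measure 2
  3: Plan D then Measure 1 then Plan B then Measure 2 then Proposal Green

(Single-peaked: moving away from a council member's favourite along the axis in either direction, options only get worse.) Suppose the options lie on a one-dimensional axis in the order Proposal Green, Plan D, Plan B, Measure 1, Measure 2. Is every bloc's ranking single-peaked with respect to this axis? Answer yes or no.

no

Axis positions: Proposal Green=1, Plan D=2, Plan B=3, Measure 1=4, Measure 2=5.
Bloc 1: ranking walks positions 5-3-4-2-1; Plan B is ranked above Measure 1 even though Measure 1 lies between Plan B and the peak Measure 2 on the axis — preferences dip and rise again. Not single-peaked.
Bloc 2: ranking walks positions 4-2-3-1-5; Plan D is ranked above Plan B even though Plan B lies between Plan D and the peak Measure 1 on the axis — preferences dip and rise again. Not single-peaked.
Bloc 3 (peak Plan D at position 2): ranking walks positions 2-1-3-4-5, expanding outward from the peak — single-peaked.
Bloc 4: ranking walks positions 4-1-2-3-5; Proposal Green is ranked above Plan B even though Plan B lies between Proposal Green and the peak Measure 1 on the axis — preferences dip and rise again. Not single-peaked.
Bloc 5 (peak Proposal Green at position 1): ranking walks positions 1-2-3-4-5, expanding outward from the peak — single-peaked.
Bloc 6 (peak Plan B at position 3): ranking walks positions 3-2-1-4-5, expanding outward from the peak — single-peaked.
Bloc 7: ranking walks positions 2-4-3-5-1; Measure 1 is ranked above Plan B even though Plan B lies between Measure 1 and the peak Plan D on the axis — preferences dip and rise again. Not single-peaked.
Bloc 1 violates single-peakedness, so the profile is not single-peaked on this axis.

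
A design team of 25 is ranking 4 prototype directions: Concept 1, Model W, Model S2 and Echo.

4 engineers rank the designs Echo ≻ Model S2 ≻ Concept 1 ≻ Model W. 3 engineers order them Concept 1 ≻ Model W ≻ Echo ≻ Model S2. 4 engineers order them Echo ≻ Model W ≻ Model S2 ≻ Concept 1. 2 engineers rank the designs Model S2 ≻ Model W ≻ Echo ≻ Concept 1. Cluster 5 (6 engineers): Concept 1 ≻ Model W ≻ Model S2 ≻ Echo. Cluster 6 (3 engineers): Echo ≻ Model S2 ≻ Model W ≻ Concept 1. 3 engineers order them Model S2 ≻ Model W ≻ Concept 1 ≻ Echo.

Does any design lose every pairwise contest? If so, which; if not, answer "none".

none

Pairwise majorities:
Concept 1 vs Model W: 4+3+6 = 13 for Concept 1, 12 for Model W — Concept 1 by 13–12.
Concept 1 vs Model S2: 3+6 = 9 for Concept 1, 16 for Model S2 — Model S2 by 16–9.
Concept 1 vs Echo: Concept 1 is ranked higher on 3+6+3 = 12 ballots, Echo on 13. Echo wins 13–12.
Model W vs Model S2: 13 to 12, Model W.
Model W–Echo: Model W 14–11.
Model S2 vs Echo: Model S2 preferred on 2+6+3 = 11 ballots; Echo wins 14–11.
No design is winless: Concept 1 beats Model W; Model W beats Model S2; Model S2 beats Concept 1; Echo beats Concept 1. There is no Condorcet loser.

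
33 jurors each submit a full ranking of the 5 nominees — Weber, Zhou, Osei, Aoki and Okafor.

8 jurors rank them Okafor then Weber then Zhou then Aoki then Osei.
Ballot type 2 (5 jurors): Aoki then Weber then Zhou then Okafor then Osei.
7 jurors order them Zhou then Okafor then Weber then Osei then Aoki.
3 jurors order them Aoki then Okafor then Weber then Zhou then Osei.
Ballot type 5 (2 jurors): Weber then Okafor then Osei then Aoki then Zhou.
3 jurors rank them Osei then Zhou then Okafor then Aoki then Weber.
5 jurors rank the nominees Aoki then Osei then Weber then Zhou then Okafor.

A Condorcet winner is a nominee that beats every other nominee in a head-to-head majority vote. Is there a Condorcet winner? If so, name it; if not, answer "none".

none

Check each pair by majority over 33 ballots:
Weber vs Zhou: Weber preferred on 8+5+3+2+5 = 23 ballots; Weber wins 23–10.
Weber vs Osei: 25 to 8, Weber.
Weber vs Aoki: Weber preferred on 8+7+2 = 17 ballots; Weber wins 17–16.
Weber vs Okafor: 5+2+5 = 12 for Weber, 21 for Okafor — Okafor by 21–12.
Zhou vs Osei: 23 to 10, Zhou.
Zhou vs Aoki: 18 to 15, Zhou.
Zhou vs Okafor: Zhou is ranked higher on 5+7+3+5 = 20 ballots, Okafor on 13. Zhou wins 20–13.
Osei vs Aoki: 7+2+3 = 12 for Osei, 21 for Aoki — Aoki by 21–12.
Osei vs Okafor: 8 to 25, Okafor.
Aoki vs Okafor: Aoki preferred on 5+3+5 = 13 ballots; Okafor wins 20–13.
Each nominee drops at least one matchup (Weber loses to Okafor; Zhou loses to Weber; Osei loses to Weber; Aoki loses to Weber; Okafor loses to Zhou); the cycle Weber → Zhou → Okafor → Weber rules out a Condorcet winner.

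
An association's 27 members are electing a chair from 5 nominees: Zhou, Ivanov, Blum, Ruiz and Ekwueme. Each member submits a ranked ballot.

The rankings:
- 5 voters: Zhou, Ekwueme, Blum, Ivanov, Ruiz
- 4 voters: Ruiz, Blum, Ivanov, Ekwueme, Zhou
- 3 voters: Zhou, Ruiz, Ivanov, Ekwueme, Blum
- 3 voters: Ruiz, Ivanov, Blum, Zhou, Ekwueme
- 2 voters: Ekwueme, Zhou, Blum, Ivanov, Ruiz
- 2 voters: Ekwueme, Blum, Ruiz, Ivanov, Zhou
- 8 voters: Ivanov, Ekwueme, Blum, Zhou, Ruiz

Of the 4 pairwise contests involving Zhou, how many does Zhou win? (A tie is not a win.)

Zhou against each rival (27 voters):
Zhou–Ivanov: Ivanov 17–10.
Zhou vs Blum: Zhou is ranked higher on 5+3+2 = 10 ballots, Blum on 17. Blum wins 17–10.
Zhou vs Ruiz: Zhou wins 18–9.
Zhou vs Ekwueme: Zhou is ranked higher on 5+3+3 = 11 ballots, Ekwueme on 16. Ekwueme wins 16–11.
Zhou beats Ruiz; loses to Ivanov, Blum, Ekwueme — 1 pairwise win.

1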